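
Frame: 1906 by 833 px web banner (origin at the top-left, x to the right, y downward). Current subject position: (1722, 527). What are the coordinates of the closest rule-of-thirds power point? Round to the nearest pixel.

(1271, 555)

Third lines: x ∈ {635, 1271}, y ∈ {278, 555}.
1722 is closer to x = 1271; 527 is closer to y = 555.
So the nearest intersection is the lower-right power point.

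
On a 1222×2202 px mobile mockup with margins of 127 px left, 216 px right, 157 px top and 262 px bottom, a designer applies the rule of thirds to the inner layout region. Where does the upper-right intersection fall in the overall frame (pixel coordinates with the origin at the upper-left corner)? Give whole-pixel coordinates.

Content width = 1222 − 127 − 216 = 879 px; content height = 2202 − 157 − 262 = 1783 px.
Upper-right is two-thirds across and one-third down within the inner layout region.
x = 127 + 2 × 879/3 = 127 + 586.00 ≈ 713
y = 157 + 1 × 1783/3 = 157 + 594.33 ≈ 751

(713, 751)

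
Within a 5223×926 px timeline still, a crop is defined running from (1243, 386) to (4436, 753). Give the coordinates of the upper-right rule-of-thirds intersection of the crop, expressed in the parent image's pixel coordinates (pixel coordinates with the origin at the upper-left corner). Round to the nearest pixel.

(3372, 508)

Crop width = 4436 − 1243 = 3193 px; one third is 1064.33 px.
Crop height = 753 − 386 = 367 px; one third is 122.33 px.
The upper-right point is two-thirds across and one-third down within the crop:
x = 1243 + 2 × 1064.33 ≈ 3372; y = 386 + 1 × 122.33 ≈ 508.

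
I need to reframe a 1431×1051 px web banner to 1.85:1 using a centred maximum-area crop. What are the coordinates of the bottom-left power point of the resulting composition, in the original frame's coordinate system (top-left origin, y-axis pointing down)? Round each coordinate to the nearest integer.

(477, 654)

1431/1051 < 1.85/1, so the 1.85:1 crop keeps the full width 1431 and trims height to 1431 × 1/1.85 = 773.51 px.
Top offset = (1051 − 773.51)/2 = 138.74 px; left offset = 0.
Bottom-left is one-third across and two-thirds down within the crop:
x = 0.00 + 1 × 1431.00/3 ≈ 477; y = 138.74 + 2 × 773.51/3 ≈ 654.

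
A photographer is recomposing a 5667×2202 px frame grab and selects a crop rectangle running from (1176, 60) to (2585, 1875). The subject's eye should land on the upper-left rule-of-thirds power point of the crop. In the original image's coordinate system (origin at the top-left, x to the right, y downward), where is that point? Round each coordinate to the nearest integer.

Crop width = 2585 − 1176 = 1409 px; one third is 469.67 px.
Crop height = 1875 − 60 = 1815 px; one third is 605.00 px.
The upper-left point is one-third across and one-third down within the crop:
x = 1176 + 1 × 469.67 ≈ 1646; y = 60 + 1 × 605.00 ≈ 665.

x = 1646 px, y = 665 px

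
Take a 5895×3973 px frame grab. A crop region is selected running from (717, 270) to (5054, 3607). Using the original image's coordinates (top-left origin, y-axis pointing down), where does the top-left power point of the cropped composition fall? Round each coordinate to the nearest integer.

Crop width = 5054 − 717 = 4337 px; one third is 1445.67 px.
Crop height = 3607 − 270 = 3337 px; one third is 1112.33 px.
The top-left point is one-third across and one-third down within the crop:
x = 717 + 1 × 1445.67 ≈ 2163; y = 270 + 1 × 1112.33 ≈ 1382.

(2163, 1382)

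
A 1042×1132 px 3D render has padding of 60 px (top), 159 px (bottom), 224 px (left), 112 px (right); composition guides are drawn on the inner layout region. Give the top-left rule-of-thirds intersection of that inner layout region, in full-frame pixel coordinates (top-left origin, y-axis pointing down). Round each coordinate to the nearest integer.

x = 459 px, y = 364 px

Content width = 1042 − 224 − 112 = 706 px; content height = 1132 − 60 − 159 = 913 px.
Top-left is one-third across and one-third down within the inner layout region.
x = 224 + 1 × 706/3 = 224 + 235.33 ≈ 459
y = 60 + 1 × 913/3 = 60 + 304.33 ≈ 364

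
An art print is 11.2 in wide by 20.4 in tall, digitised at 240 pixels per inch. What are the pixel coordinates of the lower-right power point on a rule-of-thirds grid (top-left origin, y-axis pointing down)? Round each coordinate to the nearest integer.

In pixels the canvas is 11.2 × 240 = 2688 wide and 20.4 × 240 = 4896 tall.
The lower-right point is two-thirds across and two-thirds down:
x = 2 × 2688/3 ≈ 1792; y = 2 × 4896/3 ≈ 3264.

x = 1792 px, y = 3264 px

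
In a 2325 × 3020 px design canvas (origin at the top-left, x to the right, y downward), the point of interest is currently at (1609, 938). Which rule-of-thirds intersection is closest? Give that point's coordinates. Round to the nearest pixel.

Third lines: x ∈ {775, 1550}, y ∈ {1007, 2013}.
1609 is closer to x = 1550; 938 is closer to y = 1007.
So the nearest intersection is the upper-right power point.

(1550, 1007)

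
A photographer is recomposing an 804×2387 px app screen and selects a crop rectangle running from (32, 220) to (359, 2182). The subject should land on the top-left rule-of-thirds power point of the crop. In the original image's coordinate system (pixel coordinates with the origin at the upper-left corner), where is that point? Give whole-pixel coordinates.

Crop width = 359 − 32 = 327 px; one third is 109.00 px.
Crop height = 2182 − 220 = 1962 px; one third is 654.00 px.
The top-left point is one-third across and one-third down within the crop:
x = 32 + 1 × 109.00 ≈ 141; y = 220 + 1 × 654.00 ≈ 874.

x = 141 px, y = 874 px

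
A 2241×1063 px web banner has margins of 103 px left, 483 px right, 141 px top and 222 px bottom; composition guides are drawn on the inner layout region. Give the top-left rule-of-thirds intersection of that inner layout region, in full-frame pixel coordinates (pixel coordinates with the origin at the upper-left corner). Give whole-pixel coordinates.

Content width = 2241 − 103 − 483 = 1655 px; content height = 1063 − 141 − 222 = 700 px.
Top-left is one-third across and one-third down within the inner layout region.
x = 103 + 1 × 1655/3 = 103 + 551.67 ≈ 655
y = 141 + 1 × 700/3 = 141 + 233.33 ≈ 374

(655, 374)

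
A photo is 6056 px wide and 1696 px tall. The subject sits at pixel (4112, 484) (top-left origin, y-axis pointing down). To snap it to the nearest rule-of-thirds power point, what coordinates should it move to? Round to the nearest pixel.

x = 4037 px, y = 565 px

Third lines: x ∈ {2019, 4037}, y ∈ {565, 1131}.
4112 is closer to x = 4037; 484 is closer to y = 565.
So the nearest intersection is the upper-right power point.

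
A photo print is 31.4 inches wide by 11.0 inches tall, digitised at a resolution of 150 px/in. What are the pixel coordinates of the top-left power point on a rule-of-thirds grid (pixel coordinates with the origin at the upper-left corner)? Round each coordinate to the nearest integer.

In pixels the canvas is 31.4 × 150 = 4710 wide and 11.0 × 150 = 1650 tall.
The top-left point is one-third across and one-third down:
x = 1 × 4710/3 ≈ 1570; y = 1 × 1650/3 ≈ 550.

(1570, 550)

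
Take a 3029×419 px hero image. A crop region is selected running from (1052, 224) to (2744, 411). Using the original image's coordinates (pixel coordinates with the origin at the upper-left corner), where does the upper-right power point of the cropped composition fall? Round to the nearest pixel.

x = 2180 px, y = 286 px

Crop width = 2744 − 1052 = 1692 px; one third is 564.00 px.
Crop height = 411 − 224 = 187 px; one third is 62.33 px.
The upper-right point is two-thirds across and one-third down within the crop:
x = 1052 + 2 × 564.00 ≈ 2180; y = 224 + 1 × 62.33 ≈ 286.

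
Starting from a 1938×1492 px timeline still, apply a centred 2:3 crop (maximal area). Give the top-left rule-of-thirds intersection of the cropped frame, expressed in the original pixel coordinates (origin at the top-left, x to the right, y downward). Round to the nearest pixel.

1938/1492 > 2/3, so the 2:3 crop keeps the full height 1492 and trims width to 1492 × 2/3 = 994.67 px.
Left offset = (1938 − 994.67)/2 = 471.67 px; top offset = 0.
Top-left is one-third across and one-third down within the crop:
x = 471.67 + 1 × 994.67/3 ≈ 803; y = 0.00 + 1 × 1492.00/3 ≈ 497.

(803, 497)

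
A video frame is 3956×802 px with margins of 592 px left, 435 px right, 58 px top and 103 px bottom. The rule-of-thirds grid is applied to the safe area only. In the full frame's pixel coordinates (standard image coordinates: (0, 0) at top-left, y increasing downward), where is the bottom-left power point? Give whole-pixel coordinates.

Content width = 3956 − 592 − 435 = 2929 px; content height = 802 − 58 − 103 = 641 px.
Bottom-left is one-third across and two-thirds down within the safe area.
x = 592 + 1 × 2929/3 = 592 + 976.33 ≈ 1568
y = 58 + 2 × 641/3 = 58 + 427.33 ≈ 485

(1568, 485)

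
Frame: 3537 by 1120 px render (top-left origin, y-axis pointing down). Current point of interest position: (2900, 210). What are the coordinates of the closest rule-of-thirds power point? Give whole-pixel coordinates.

Third lines: x ∈ {1179, 2358}, y ∈ {373, 747}.
2900 is closer to x = 2358; 210 is closer to y = 373.
So the nearest intersection is the upper-right power point.

(2358, 373)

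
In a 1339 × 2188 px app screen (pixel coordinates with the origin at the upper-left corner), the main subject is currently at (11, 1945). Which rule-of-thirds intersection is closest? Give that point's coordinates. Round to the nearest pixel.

x = 446 px, y = 1459 px

Third lines: x ∈ {446, 893}, y ∈ {729, 1459}.
11 is closer to x = 446; 1945 is closer to y = 1459.
So the nearest intersection is the lower-left power point.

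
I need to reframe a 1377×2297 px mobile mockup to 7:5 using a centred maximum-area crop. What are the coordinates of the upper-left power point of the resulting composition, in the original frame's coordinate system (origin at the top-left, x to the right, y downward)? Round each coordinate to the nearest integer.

1377/2297 < 7/5, so the 7:5 crop keeps the full width 1377 and trims height to 1377 × 5/7 = 983.57 px.
Top offset = (2297 − 983.57)/2 = 656.71 px; left offset = 0.
Upper-left is one-third across and one-third down within the crop:
x = 0.00 + 1 × 1377.00/3 ≈ 459; y = 656.71 + 1 × 983.57/3 ≈ 985.

x = 459 px, y = 985 px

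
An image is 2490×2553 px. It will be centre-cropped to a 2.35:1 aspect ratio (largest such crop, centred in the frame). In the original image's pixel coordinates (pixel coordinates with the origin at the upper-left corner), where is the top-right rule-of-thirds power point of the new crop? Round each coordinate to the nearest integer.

x = 1660 px, y = 1100 px

2490/2553 < 2.35/1, so the 2.35:1 crop keeps the full width 2490 and trims height to 2490 × 1/2.35 = 1059.57 px.
Top offset = (2553 − 1059.57)/2 = 746.71 px; left offset = 0.
Top-right is two-thirds across and one-third down within the crop:
x = 0.00 + 2 × 2490.00/3 ≈ 1660; y = 746.71 + 1 × 1059.57/3 ≈ 1100.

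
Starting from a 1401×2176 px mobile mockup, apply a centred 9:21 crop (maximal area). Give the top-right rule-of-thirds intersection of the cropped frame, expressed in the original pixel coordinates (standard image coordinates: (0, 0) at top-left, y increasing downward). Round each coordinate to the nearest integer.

x = 856 px, y = 725 px

1401/2176 > 9/21, so the 9:21 crop keeps the full height 2176 and trims width to 2176 × 9/21 = 932.57 px.
Left offset = (1401 − 932.57)/2 = 234.21 px; top offset = 0.
Top-right is two-thirds across and one-third down within the crop:
x = 234.21 + 2 × 932.57/3 ≈ 856; y = 0.00 + 1 × 2176.00/3 ≈ 725.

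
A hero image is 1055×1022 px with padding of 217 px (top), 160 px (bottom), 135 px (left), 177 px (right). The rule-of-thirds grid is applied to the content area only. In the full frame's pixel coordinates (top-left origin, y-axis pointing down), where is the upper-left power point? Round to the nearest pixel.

Content width = 1055 − 135 − 177 = 743 px; content height = 1022 − 217 − 160 = 645 px.
Upper-left is one-third across and one-third down within the content area.
x = 135 + 1 × 743/3 = 135 + 247.67 ≈ 383
y = 217 + 1 × 645/3 = 217 + 215.00 ≈ 432

x = 383 px, y = 432 px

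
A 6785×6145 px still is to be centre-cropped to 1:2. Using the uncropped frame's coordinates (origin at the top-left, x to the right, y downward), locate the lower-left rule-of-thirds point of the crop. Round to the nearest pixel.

(2880, 4097)

6785/6145 > 1/2, so the 1:2 crop keeps the full height 6145 and trims width to 6145 × 1/2 = 3072.50 px.
Left offset = (6785 − 3072.50)/2 = 1856.25 px; top offset = 0.
Lower-left is one-third across and two-thirds down within the crop:
x = 1856.25 + 1 × 3072.50/3 ≈ 2880; y = 0.00 + 2 × 6145.00/3 ≈ 4097.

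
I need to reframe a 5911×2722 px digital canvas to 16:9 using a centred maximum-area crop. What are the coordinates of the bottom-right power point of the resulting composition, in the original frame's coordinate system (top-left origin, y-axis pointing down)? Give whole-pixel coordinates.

x = 3762 px, y = 1815 px

5911/2722 > 16/9, so the 16:9 crop keeps the full height 2722 and trims width to 2722 × 16/9 = 4839.11 px.
Left offset = (5911 − 4839.11)/2 = 535.94 px; top offset = 0.
Bottom-right is two-thirds across and two-thirds down within the crop:
x = 535.94 + 2 × 4839.11/3 ≈ 3762; y = 0.00 + 2 × 2722.00/3 ≈ 1815.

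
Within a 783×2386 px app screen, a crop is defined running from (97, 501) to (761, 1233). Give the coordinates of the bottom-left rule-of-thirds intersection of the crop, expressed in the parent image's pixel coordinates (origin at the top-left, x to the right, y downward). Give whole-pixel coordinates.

Crop width = 761 − 97 = 664 px; one third is 221.33 px.
Crop height = 1233 − 501 = 732 px; one third is 244.00 px.
The bottom-left point is one-third across and two-thirds down within the crop:
x = 97 + 1 × 221.33 ≈ 318; y = 501 + 2 × 244.00 ≈ 989.

x = 318 px, y = 989 px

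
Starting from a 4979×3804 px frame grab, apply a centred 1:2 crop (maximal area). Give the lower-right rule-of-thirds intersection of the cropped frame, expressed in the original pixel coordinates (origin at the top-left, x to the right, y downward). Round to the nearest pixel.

4979/3804 > 1/2, so the 1:2 crop keeps the full height 3804 and trims width to 3804 × 1/2 = 1902.00 px.
Left offset = (4979 − 1902.00)/2 = 1538.50 px; top offset = 0.
Lower-right is two-thirds across and two-thirds down within the crop:
x = 1538.50 + 2 × 1902.00/3 ≈ 2807; y = 0.00 + 2 × 3804.00/3 ≈ 2536.

(2807, 2536)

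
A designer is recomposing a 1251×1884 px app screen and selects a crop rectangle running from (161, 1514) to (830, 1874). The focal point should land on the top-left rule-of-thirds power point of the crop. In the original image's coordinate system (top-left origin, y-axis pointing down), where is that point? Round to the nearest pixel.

Crop width = 830 − 161 = 669 px; one third is 223.00 px.
Crop height = 1874 − 1514 = 360 px; one third is 120.00 px.
The top-left point is one-third across and one-third down within the crop:
x = 161 + 1 × 223.00 ≈ 384; y = 1514 + 1 × 120.00 ≈ 1634.

x = 384 px, y = 1634 px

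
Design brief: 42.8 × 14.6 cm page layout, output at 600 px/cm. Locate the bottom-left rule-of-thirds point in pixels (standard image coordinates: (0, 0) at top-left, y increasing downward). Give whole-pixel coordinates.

In pixels the canvas is 42.8 × 600 = 25680 wide and 14.6 × 600 = 8760 tall.
The bottom-left point is one-third across and two-thirds down:
x = 1 × 25680/3 ≈ 8560; y = 2 × 8760/3 ≈ 5840.

x = 8560 px, y = 5840 px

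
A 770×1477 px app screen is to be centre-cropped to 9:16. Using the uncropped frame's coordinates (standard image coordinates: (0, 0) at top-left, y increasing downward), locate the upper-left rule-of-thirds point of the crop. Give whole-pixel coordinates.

770/1477 < 9/16, so the 9:16 crop keeps the full width 770 and trims height to 770 × 16/9 = 1368.89 px.
Top offset = (1477 − 1368.89)/2 = 54.06 px; left offset = 0.
Upper-left is one-third across and one-third down within the crop:
x = 0.00 + 1 × 770.00/3 ≈ 257; y = 54.06 + 1 × 1368.89/3 ≈ 510.

(257, 510)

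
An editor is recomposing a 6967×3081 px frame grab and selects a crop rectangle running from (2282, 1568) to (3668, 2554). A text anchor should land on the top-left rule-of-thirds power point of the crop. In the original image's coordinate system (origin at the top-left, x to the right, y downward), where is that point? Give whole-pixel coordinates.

(2744, 1897)

Crop width = 3668 − 2282 = 1386 px; one third is 462.00 px.
Crop height = 2554 − 1568 = 986 px; one third is 328.67 px.
The top-left point is one-third across and one-third down within the crop:
x = 2282 + 1 × 462.00 ≈ 2744; y = 1568 + 1 × 328.67 ≈ 1897.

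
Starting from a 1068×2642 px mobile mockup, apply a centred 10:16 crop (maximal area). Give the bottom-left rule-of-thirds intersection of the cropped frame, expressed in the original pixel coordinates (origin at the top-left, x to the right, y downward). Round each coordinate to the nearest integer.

(356, 1606)

1068/2642 < 10/16, so the 10:16 crop keeps the full width 1068 and trims height to 1068 × 16/10 = 1708.80 px.
Top offset = (2642 − 1708.80)/2 = 466.60 px; left offset = 0.
Bottom-left is one-third across and two-thirds down within the crop:
x = 0.00 + 1 × 1068.00/3 ≈ 356; y = 466.60 + 2 × 1708.80/3 ≈ 1606.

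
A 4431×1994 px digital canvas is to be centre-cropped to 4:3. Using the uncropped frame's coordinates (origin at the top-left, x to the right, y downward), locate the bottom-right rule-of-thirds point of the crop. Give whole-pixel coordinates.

4431/1994 > 4/3, so the 4:3 crop keeps the full height 1994 and trims width to 1994 × 4/3 = 2658.67 px.
Left offset = (4431 − 2658.67)/2 = 886.17 px; top offset = 0.
Bottom-right is two-thirds across and two-thirds down within the crop:
x = 886.17 + 2 × 2658.67/3 ≈ 2659; y = 0.00 + 2 × 1994.00/3 ≈ 1329.

x = 2659 px, y = 1329 px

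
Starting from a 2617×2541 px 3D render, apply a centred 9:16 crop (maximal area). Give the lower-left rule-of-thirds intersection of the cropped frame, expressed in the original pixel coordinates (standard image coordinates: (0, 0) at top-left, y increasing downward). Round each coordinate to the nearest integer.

x = 1070 px, y = 1694 px

2617/2541 > 9/16, so the 9:16 crop keeps the full height 2541 and trims width to 2541 × 9/16 = 1429.31 px.
Left offset = (2617 − 1429.31)/2 = 593.84 px; top offset = 0.
Lower-left is one-third across and two-thirds down within the crop:
x = 593.84 + 1 × 1429.31/3 ≈ 1070; y = 0.00 + 2 × 2541.00/3 ≈ 1694.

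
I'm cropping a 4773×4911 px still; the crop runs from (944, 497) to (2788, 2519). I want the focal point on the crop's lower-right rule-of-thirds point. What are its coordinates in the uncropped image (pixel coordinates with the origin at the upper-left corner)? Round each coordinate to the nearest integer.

(2173, 1845)

Crop width = 2788 − 944 = 1844 px; one third is 614.67 px.
Crop height = 2519 − 497 = 2022 px; one third is 674.00 px.
The lower-right point is two-thirds across and two-thirds down within the crop:
x = 944 + 2 × 614.67 ≈ 2173; y = 497 + 2 × 674.00 ≈ 1845.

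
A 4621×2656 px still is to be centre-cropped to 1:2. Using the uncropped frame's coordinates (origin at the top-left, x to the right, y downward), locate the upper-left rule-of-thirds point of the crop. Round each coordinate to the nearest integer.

4621/2656 > 1/2, so the 1:2 crop keeps the full height 2656 and trims width to 2656 × 1/2 = 1328.00 px.
Left offset = (4621 − 1328.00)/2 = 1646.50 px; top offset = 0.
Upper-left is one-third across and one-third down within the crop:
x = 1646.50 + 1 × 1328.00/3 ≈ 2089; y = 0.00 + 1 × 2656.00/3 ≈ 885.

(2089, 885)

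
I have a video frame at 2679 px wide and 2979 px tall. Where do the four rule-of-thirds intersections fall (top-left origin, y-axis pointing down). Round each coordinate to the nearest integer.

(893, 993), (1786, 993), (893, 1986), (1786, 1986)

One third of 2679 is 893; one third of 2979 is 993.
Vertical third lines at x = 893 and x = 1786; horizontal third lines at y = 993 and y = 1986.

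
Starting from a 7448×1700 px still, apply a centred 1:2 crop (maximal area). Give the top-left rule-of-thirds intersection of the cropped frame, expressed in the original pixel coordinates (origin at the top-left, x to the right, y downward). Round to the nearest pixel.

(3582, 567)

7448/1700 > 1/2, so the 1:2 crop keeps the full height 1700 and trims width to 1700 × 1/2 = 850.00 px.
Left offset = (7448 − 850.00)/2 = 3299.00 px; top offset = 0.
Top-left is one-third across and one-third down within the crop:
x = 3299.00 + 1 × 850.00/3 ≈ 3582; y = 0.00 + 1 × 1700.00/3 ≈ 567.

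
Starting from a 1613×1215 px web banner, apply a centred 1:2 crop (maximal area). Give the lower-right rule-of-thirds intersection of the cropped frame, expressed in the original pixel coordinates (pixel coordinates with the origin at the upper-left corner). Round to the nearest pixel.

(908, 810)

1613/1215 > 1/2, so the 1:2 crop keeps the full height 1215 and trims width to 1215 × 1/2 = 607.50 px.
Left offset = (1613 − 607.50)/2 = 502.75 px; top offset = 0.
Lower-right is two-thirds across and two-thirds down within the crop:
x = 502.75 + 2 × 607.50/3 ≈ 908; y = 0.00 + 2 × 1215.00/3 ≈ 810.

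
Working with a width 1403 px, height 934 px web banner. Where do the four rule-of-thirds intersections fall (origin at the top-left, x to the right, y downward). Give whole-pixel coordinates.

(468, 311), (935, 311), (468, 623), (935, 623)

One third of 1403 is 467.67; one third of 934 is 311.33.
Vertical third lines at x = 468 and x = 935; horizontal third lines at y = 311 and y = 623.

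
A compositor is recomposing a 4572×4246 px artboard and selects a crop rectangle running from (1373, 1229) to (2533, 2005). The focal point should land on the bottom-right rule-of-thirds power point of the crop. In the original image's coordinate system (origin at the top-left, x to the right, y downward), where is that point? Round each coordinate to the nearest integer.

x = 2146 px, y = 1746 px

Crop width = 2533 − 1373 = 1160 px; one third is 386.67 px.
Crop height = 2005 − 1229 = 776 px; one third is 258.67 px.
The bottom-right point is two-thirds across and two-thirds down within the crop:
x = 1373 + 2 × 386.67 ≈ 2146; y = 1229 + 2 × 258.67 ≈ 1746.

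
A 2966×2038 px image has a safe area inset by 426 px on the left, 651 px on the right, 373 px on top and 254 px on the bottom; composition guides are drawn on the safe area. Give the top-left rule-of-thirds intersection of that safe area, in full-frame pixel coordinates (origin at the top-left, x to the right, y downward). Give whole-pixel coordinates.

x = 1056 px, y = 843 px

Content width = 2966 − 426 − 651 = 1889 px; content height = 2038 − 373 − 254 = 1411 px.
Top-left is one-third across and one-third down within the safe area.
x = 426 + 1 × 1889/3 = 426 + 629.67 ≈ 1056
y = 373 + 1 × 1411/3 = 373 + 470.33 ≈ 843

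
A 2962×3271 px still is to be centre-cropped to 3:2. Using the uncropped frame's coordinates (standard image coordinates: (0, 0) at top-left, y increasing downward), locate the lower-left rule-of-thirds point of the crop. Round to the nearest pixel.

2962/3271 < 3/2, so the 3:2 crop keeps the full width 2962 and trims height to 2962 × 2/3 = 1974.67 px.
Top offset = (3271 − 1974.67)/2 = 648.17 px; left offset = 0.
Lower-left is one-third across and two-thirds down within the crop:
x = 0.00 + 1 × 2962.00/3 ≈ 987; y = 648.17 + 2 × 1974.67/3 ≈ 1965.

x = 987 px, y = 1965 px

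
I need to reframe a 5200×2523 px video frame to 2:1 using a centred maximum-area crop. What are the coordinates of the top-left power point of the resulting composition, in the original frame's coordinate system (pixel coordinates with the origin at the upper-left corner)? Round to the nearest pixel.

(1759, 841)

5200/2523 > 2/1, so the 2:1 crop keeps the full height 2523 and trims width to 2523 × 2/1 = 5046.00 px.
Left offset = (5200 − 5046.00)/2 = 77.00 px; top offset = 0.
Top-left is one-third across and one-third down within the crop:
x = 77.00 + 1 × 5046.00/3 ≈ 1759; y = 0.00 + 1 × 2523.00/3 ≈ 841.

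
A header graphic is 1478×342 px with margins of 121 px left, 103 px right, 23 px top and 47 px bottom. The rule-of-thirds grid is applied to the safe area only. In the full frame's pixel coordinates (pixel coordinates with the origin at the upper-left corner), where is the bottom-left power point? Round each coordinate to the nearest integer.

Content width = 1478 − 121 − 103 = 1254 px; content height = 342 − 23 − 47 = 272 px.
Bottom-left is one-third across and two-thirds down within the safe area.
x = 121 + 1 × 1254/3 = 121 + 418.00 ≈ 539
y = 23 + 2 × 272/3 = 23 + 181.33 ≈ 204

x = 539 px, y = 204 px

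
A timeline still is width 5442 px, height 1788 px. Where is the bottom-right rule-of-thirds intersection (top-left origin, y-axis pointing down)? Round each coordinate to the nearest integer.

The bottom-right point sits two-thirds of the way across and two-thirds of the way down.
x = 2 × 5442/3 ≈ 3628; y = 2 × 1788/3 ≈ 1192.

(3628, 1192)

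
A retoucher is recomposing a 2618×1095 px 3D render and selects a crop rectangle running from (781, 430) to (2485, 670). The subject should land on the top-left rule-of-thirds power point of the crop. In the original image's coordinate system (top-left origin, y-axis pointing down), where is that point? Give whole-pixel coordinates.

x = 1349 px, y = 510 px

Crop width = 2485 − 781 = 1704 px; one third is 568.00 px.
Crop height = 670 − 430 = 240 px; one third is 80.00 px.
The top-left point is one-third across and one-third down within the crop:
x = 781 + 1 × 568.00 ≈ 1349; y = 430 + 1 × 80.00 ≈ 510.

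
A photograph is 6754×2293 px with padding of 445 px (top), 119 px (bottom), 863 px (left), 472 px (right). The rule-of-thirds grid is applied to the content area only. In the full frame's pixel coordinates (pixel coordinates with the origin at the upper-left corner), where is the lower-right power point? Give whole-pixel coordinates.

x = 4476 px, y = 1598 px

Content width = 6754 − 863 − 472 = 5419 px; content height = 2293 − 445 − 119 = 1729 px.
Lower-right is two-thirds across and two-thirds down within the content area.
x = 863 + 2 × 5419/3 = 863 + 3612.67 ≈ 4476
y = 445 + 2 × 1729/3 = 445 + 1152.67 ≈ 1598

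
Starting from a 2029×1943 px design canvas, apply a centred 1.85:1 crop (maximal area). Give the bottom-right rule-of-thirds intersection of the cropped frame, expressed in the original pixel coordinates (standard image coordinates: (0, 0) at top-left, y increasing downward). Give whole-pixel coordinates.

2029/1943 < 1.85/1, so the 1.85:1 crop keeps the full width 2029 and trims height to 2029 × 1/1.85 = 1096.76 px.
Top offset = (1943 − 1096.76)/2 = 423.12 px; left offset = 0.
Bottom-right is two-thirds across and two-thirds down within the crop:
x = 0.00 + 2 × 2029.00/3 ≈ 1353; y = 423.12 + 2 × 1096.76/3 ≈ 1154.

x = 1353 px, y = 1154 px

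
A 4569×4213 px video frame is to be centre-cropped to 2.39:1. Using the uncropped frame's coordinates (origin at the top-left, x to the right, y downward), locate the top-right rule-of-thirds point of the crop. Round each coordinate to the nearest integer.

(3046, 1788)

4569/4213 < 2.39/1, so the 2.39:1 crop keeps the full width 4569 and trims height to 4569 × 1/2.39 = 1911.72 px.
Top offset = (4213 − 1911.72)/2 = 1150.64 px; left offset = 0.
Top-right is two-thirds across and one-third down within the crop:
x = 0.00 + 2 × 4569.00/3 ≈ 3046; y = 1150.64 + 1 × 1911.72/3 ≈ 1788.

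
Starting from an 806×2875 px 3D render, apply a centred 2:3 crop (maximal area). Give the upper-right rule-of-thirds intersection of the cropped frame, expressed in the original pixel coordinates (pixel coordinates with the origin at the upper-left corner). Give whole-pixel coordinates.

(537, 1236)

806/2875 < 2/3, so the 2:3 crop keeps the full width 806 and trims height to 806 × 3/2 = 1209.00 px.
Top offset = (2875 − 1209.00)/2 = 833.00 px; left offset = 0.
Upper-right is two-thirds across and one-third down within the crop:
x = 0.00 + 2 × 806.00/3 ≈ 537; y = 833.00 + 1 × 1209.00/3 ≈ 1236.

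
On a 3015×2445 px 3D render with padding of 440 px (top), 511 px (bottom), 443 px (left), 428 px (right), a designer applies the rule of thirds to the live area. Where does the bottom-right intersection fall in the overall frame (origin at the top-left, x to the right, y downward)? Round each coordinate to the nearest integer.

x = 1872 px, y = 1436 px

Content width = 3015 − 443 − 428 = 2144 px; content height = 2445 − 440 − 511 = 1494 px.
Bottom-right is two-thirds across and two-thirds down within the live area.
x = 443 + 2 × 2144/3 = 443 + 1429.33 ≈ 1872
y = 440 + 2 × 1494/3 = 440 + 996.00 ≈ 1436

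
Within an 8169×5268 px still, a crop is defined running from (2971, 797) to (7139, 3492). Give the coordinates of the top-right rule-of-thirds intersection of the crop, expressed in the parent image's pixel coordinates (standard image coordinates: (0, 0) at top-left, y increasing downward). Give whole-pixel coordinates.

(5750, 1695)

Crop width = 7139 − 2971 = 4168 px; one third is 1389.33 px.
Crop height = 3492 − 797 = 2695 px; one third is 898.33 px.
The top-right point is two-thirds across and one-third down within the crop:
x = 2971 + 2 × 1389.33 ≈ 5750; y = 797 + 1 × 898.33 ≈ 1695.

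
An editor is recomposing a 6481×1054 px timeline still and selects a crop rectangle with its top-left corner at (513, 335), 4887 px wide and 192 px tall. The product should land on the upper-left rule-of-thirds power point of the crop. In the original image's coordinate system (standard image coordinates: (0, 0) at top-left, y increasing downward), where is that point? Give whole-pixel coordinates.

x = 2142 px, y = 399 px

One third of the crop width 4887 is 1629.00 px.
One third of the crop height 192 is 64.00 px.
The upper-left point is one-third across and one-third down within the crop:
x = 513 + 1 × 1629.00 ≈ 2142; y = 335 + 1 × 64.00 ≈ 399.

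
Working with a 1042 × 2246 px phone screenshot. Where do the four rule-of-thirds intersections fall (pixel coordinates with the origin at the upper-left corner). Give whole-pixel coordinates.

(347, 749), (695, 749), (347, 1497), (695, 1497)

One third of 1042 is 347.33; one third of 2246 is 748.67.
Vertical third lines at x = 347 and x = 695; horizontal third lines at y = 749 and y = 1497.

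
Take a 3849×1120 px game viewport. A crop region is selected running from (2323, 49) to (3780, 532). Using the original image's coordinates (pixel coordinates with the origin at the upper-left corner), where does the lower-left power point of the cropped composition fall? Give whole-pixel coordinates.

Crop width = 3780 − 2323 = 1457 px; one third is 485.67 px.
Crop height = 532 − 49 = 483 px; one third is 161.00 px.
The lower-left point is one-third across and two-thirds down within the crop:
x = 2323 + 1 × 485.67 ≈ 2809; y = 49 + 2 × 161.00 ≈ 371.

(2809, 371)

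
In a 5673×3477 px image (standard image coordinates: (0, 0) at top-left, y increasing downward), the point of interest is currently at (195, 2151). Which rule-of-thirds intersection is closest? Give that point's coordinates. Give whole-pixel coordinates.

Third lines: x ∈ {1891, 3782}, y ∈ {1159, 2318}.
195 is closer to x = 1891; 2151 is closer to y = 2318.
So the nearest intersection is the lower-left power point.

x = 1891 px, y = 2318 px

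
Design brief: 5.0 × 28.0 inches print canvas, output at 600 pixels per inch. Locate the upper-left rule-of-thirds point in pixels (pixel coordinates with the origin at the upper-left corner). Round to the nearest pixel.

In pixels the canvas is 5.0 × 600 = 3000 wide and 28.0 × 600 = 16800 tall.
The upper-left point is one-third across and one-third down:
x = 1 × 3000/3 ≈ 1000; y = 1 × 16800/3 ≈ 5600.

x = 1000 px, y = 5600 px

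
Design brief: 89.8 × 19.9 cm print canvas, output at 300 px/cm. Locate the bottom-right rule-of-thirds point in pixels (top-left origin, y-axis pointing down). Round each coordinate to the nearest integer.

(17960, 3980)

In pixels the canvas is 89.8 × 300 = 26940 wide and 19.9 × 300 = 5970 tall.
The bottom-right point is two-thirds across and two-thirds down:
x = 2 × 26940/3 ≈ 17960; y = 2 × 5970/3 ≈ 3980.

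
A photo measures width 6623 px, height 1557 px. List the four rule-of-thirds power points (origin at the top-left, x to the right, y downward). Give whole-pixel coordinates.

(2208, 519), (4415, 519), (2208, 1038), (4415, 1038)

One third of 6623 is 2207.67; one third of 1557 is 519.
Vertical third lines at x = 2208 and x = 4415; horizontal third lines at y = 519 and y = 1038.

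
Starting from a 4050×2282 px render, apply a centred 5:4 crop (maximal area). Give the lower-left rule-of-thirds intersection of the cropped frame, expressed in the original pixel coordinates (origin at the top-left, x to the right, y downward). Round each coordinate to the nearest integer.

x = 1550 px, y = 1521 px

4050/2282 > 5/4, so the 5:4 crop keeps the full height 2282 and trims width to 2282 × 5/4 = 2852.50 px.
Left offset = (4050 − 2852.50)/2 = 598.75 px; top offset = 0.
Lower-left is one-third across and two-thirds down within the crop:
x = 598.75 + 1 × 2852.50/3 ≈ 1550; y = 0.00 + 2 × 2282.00/3 ≈ 1521.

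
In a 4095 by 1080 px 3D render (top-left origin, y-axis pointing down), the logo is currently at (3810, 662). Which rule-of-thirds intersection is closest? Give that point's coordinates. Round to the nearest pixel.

x = 2730 px, y = 720 px

Third lines: x ∈ {1365, 2730}, y ∈ {360, 720}.
3810 is closer to x = 2730; 662 is closer to y = 720.
So the nearest intersection is the lower-right power point.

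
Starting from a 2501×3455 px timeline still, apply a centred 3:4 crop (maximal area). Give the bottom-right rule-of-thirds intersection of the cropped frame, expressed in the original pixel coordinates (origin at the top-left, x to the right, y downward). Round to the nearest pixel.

2501/3455 < 3/4, so the 3:4 crop keeps the full width 2501 and trims height to 2501 × 4/3 = 3334.67 px.
Top offset = (3455 − 3334.67)/2 = 60.17 px; left offset = 0.
Bottom-right is two-thirds across and two-thirds down within the crop:
x = 0.00 + 2 × 2501.00/3 ≈ 1667; y = 60.17 + 2 × 3334.67/3 ≈ 2283.

(1667, 2283)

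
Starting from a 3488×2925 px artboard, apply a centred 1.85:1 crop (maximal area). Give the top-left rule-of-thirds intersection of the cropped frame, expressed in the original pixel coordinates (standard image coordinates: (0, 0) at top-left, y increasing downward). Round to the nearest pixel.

3488/2925 < 1.85/1, so the 1.85:1 crop keeps the full width 3488 and trims height to 3488 × 1/1.85 = 1885.41 px.
Top offset = (2925 − 1885.41)/2 = 519.80 px; left offset = 0.
Top-left is one-third across and one-third down within the crop:
x = 0.00 + 1 × 3488.00/3 ≈ 1163; y = 519.80 + 1 × 1885.41/3 ≈ 1148.

x = 1163 px, y = 1148 px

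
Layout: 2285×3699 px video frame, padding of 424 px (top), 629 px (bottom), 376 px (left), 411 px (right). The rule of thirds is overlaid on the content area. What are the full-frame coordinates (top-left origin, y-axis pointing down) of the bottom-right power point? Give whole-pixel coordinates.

x = 1375 px, y = 2188 px

Content width = 2285 − 376 − 411 = 1498 px; content height = 3699 − 424 − 629 = 2646 px.
Bottom-right is two-thirds across and two-thirds down within the content area.
x = 376 + 2 × 1498/3 = 376 + 998.67 ≈ 1375
y = 424 + 2 × 2646/3 = 424 + 1764.00 ≈ 2188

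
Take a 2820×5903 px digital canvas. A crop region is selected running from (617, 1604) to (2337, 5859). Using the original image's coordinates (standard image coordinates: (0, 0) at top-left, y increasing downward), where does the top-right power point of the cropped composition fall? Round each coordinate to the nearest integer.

Crop width = 2337 − 617 = 1720 px; one third is 573.33 px.
Crop height = 5859 − 1604 = 4255 px; one third is 1418.33 px.
The top-right point is two-thirds across and one-third down within the crop:
x = 617 + 2 × 573.33 ≈ 1764; y = 1604 + 1 × 1418.33 ≈ 3022.

(1764, 3022)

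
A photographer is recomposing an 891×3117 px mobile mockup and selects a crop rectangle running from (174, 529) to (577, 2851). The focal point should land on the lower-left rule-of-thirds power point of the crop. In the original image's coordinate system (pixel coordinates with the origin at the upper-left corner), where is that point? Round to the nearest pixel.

x = 308 px, y = 2077 px

Crop width = 577 − 174 = 403 px; one third is 134.33 px.
Crop height = 2851 − 529 = 2322 px; one third is 774.00 px.
The lower-left point is one-third across and two-thirds down within the crop:
x = 174 + 1 × 134.33 ≈ 308; y = 529 + 2 × 774.00 ≈ 2077.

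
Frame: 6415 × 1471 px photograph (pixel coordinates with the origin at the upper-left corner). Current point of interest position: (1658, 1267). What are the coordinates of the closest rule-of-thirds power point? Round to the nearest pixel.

Third lines: x ∈ {2138, 4277}, y ∈ {490, 981}.
1658 is closer to x = 2138; 1267 is closer to y = 981.
So the nearest intersection is the lower-left power point.

x = 2138 px, y = 981 px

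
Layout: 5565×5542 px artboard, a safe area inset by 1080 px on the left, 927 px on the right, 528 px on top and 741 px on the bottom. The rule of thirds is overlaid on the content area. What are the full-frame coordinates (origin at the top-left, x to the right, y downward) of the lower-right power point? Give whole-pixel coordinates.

Content width = 5565 − 1080 − 927 = 3558 px; content height = 5542 − 528 − 741 = 4273 px.
Lower-right is two-thirds across and two-thirds down within the content area.
x = 1080 + 2 × 3558/3 = 1080 + 2372.00 ≈ 3452
y = 528 + 2 × 4273/3 = 528 + 2848.67 ≈ 3377

x = 3452 px, y = 3377 px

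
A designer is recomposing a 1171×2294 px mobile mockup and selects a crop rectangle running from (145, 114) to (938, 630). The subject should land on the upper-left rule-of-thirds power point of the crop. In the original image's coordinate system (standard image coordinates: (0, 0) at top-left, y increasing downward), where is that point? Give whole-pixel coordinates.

Crop width = 938 − 145 = 793 px; one third is 264.33 px.
Crop height = 630 − 114 = 516 px; one third is 172.00 px.
The upper-left point is one-third across and one-third down within the crop:
x = 145 + 1 × 264.33 ≈ 409; y = 114 + 1 × 172.00 ≈ 286.

x = 409 px, y = 286 px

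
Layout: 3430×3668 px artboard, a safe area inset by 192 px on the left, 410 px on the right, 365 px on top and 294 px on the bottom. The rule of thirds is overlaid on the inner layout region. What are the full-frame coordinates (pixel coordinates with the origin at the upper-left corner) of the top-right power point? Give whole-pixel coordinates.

x = 2077 px, y = 1368 px

Content width = 3430 − 192 − 410 = 2828 px; content height = 3668 − 365 − 294 = 3009 px.
Top-right is two-thirds across and one-third down within the inner layout region.
x = 192 + 2 × 2828/3 = 192 + 1885.33 ≈ 2077
y = 365 + 1 × 3009/3 = 365 + 1003.00 ≈ 1368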